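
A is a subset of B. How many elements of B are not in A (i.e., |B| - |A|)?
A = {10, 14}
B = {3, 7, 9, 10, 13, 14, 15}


Set A = {10, 14}, |A| = 2
Set B = {3, 7, 9, 10, 13, 14, 15}, |B| = 7
Since A ⊆ B: B \ A = {3, 7, 9, 13, 15}
|B| - |A| = 7 - 2 = 5

5


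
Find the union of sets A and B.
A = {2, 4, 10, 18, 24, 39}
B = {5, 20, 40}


Set A = {2, 4, 10, 18, 24, 39}
Set B = {5, 20, 40}
A ∪ B includes all elements in either set.
Elements from A: {2, 4, 10, 18, 24, 39}
Elements from B not already included: {5, 20, 40}
A ∪ B = {2, 4, 5, 10, 18, 20, 24, 39, 40}

{2, 4, 5, 10, 18, 20, 24, 39, 40}


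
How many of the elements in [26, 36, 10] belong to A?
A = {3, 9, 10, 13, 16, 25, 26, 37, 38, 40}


Set A = {3, 9, 10, 13, 16, 25, 26, 37, 38, 40}
Candidates: [26, 36, 10]
Check each candidate:
26 ∈ A, 36 ∉ A, 10 ∈ A
Count of candidates in A: 2

2


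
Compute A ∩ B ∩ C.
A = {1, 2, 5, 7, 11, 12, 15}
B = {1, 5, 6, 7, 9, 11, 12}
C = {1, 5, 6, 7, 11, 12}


Set A = {1, 2, 5, 7, 11, 12, 15}
Set B = {1, 5, 6, 7, 9, 11, 12}
Set C = {1, 5, 6, 7, 11, 12}
First, A ∩ B = {1, 5, 7, 11, 12}
Then, (A ∩ B) ∩ C = {1, 5, 7, 11, 12}

{1, 5, 7, 11, 12}


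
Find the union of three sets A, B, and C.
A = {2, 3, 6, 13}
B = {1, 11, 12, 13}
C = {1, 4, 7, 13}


Set A = {2, 3, 6, 13}
Set B = {1, 11, 12, 13}
Set C = {1, 4, 7, 13}
First, A ∪ B = {1, 2, 3, 6, 11, 12, 13}
Then, (A ∪ B) ∪ C = {1, 2, 3, 4, 6, 7, 11, 12, 13}

{1, 2, 3, 4, 6, 7, 11, 12, 13}


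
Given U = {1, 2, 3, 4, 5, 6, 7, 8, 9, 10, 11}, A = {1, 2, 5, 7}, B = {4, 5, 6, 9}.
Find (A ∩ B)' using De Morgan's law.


U = {1, 2, 3, 4, 5, 6, 7, 8, 9, 10, 11}
A = {1, 2, 5, 7}, B = {4, 5, 6, 9}
A ∩ B = {5}
(A ∩ B)' = U \ (A ∩ B) = {1, 2, 3, 4, 6, 7, 8, 9, 10, 11}
Verification via A' ∪ B': A' = {3, 4, 6, 8, 9, 10, 11}, B' = {1, 2, 3, 7, 8, 10, 11}
A' ∪ B' = {1, 2, 3, 4, 6, 7, 8, 9, 10, 11} ✓

{1, 2, 3, 4, 6, 7, 8, 9, 10, 11}


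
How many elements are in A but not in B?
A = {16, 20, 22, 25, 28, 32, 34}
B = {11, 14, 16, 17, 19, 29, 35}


Set A = {16, 20, 22, 25, 28, 32, 34}
Set B = {11, 14, 16, 17, 19, 29, 35}
A \ B = {20, 22, 25, 28, 32, 34}
|A \ B| = 6

6


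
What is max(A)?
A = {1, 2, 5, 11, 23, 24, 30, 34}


Set A = {1, 2, 5, 11, 23, 24, 30, 34}
Elements in ascending order: 1, 2, 5, 11, 23, 24, 30, 34
The largest element is 34.

34


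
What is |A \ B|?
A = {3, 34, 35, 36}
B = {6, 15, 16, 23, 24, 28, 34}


Set A = {3, 34, 35, 36}
Set B = {6, 15, 16, 23, 24, 28, 34}
A \ B = {3, 35, 36}
|A \ B| = 3

3


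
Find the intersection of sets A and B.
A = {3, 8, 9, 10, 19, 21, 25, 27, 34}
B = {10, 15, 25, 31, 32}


Set A = {3, 8, 9, 10, 19, 21, 25, 27, 34}
Set B = {10, 15, 25, 31, 32}
A ∩ B includes only elements in both sets.
Check each element of A against B:
3 ✗, 8 ✗, 9 ✗, 10 ✓, 19 ✗, 21 ✗, 25 ✓, 27 ✗, 34 ✗
A ∩ B = {10, 25}

{10, 25}


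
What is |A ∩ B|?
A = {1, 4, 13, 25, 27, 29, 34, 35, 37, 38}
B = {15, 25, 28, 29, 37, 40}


Set A = {1, 4, 13, 25, 27, 29, 34, 35, 37, 38}
Set B = {15, 25, 28, 29, 37, 40}
A ∩ B = {25, 29, 37}
|A ∩ B| = 3

3


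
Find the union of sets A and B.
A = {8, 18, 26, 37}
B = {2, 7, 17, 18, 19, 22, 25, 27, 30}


Set A = {8, 18, 26, 37}
Set B = {2, 7, 17, 18, 19, 22, 25, 27, 30}
A ∪ B includes all elements in either set.
Elements from A: {8, 18, 26, 37}
Elements from B not already included: {2, 7, 17, 19, 22, 25, 27, 30}
A ∪ B = {2, 7, 8, 17, 18, 19, 22, 25, 26, 27, 30, 37}

{2, 7, 8, 17, 18, 19, 22, 25, 26, 27, 30, 37}


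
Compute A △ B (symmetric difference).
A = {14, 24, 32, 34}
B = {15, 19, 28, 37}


Set A = {14, 24, 32, 34}
Set B = {15, 19, 28, 37}
A △ B = (A \ B) ∪ (B \ A)
Elements in A but not B: {14, 24, 32, 34}
Elements in B but not A: {15, 19, 28, 37}
A △ B = {14, 15, 19, 24, 28, 32, 34, 37}

{14, 15, 19, 24, 28, 32, 34, 37}


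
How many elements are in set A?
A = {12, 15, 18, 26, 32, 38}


Set A = {12, 15, 18, 26, 32, 38}
Listing elements: 12, 15, 18, 26, 32, 38
Counting: 6 elements
|A| = 6

6


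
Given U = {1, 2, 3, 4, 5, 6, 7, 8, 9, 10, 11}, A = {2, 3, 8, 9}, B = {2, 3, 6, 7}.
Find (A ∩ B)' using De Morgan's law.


U = {1, 2, 3, 4, 5, 6, 7, 8, 9, 10, 11}
A = {2, 3, 8, 9}, B = {2, 3, 6, 7}
A ∩ B = {2, 3}
(A ∩ B)' = U \ (A ∩ B) = {1, 4, 5, 6, 7, 8, 9, 10, 11}
Verification via A' ∪ B': A' = {1, 4, 5, 6, 7, 10, 11}, B' = {1, 4, 5, 8, 9, 10, 11}
A' ∪ B' = {1, 4, 5, 6, 7, 8, 9, 10, 11} ✓

{1, 4, 5, 6, 7, 8, 9, 10, 11}


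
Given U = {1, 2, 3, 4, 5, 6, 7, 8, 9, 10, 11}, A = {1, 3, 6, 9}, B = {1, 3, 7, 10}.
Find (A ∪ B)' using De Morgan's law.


U = {1, 2, 3, 4, 5, 6, 7, 8, 9, 10, 11}
A = {1, 3, 6, 9}, B = {1, 3, 7, 10}
A ∪ B = {1, 3, 6, 7, 9, 10}
(A ∪ B)' = U \ (A ∪ B) = {2, 4, 5, 8, 11}
Verification via A' ∩ B': A' = {2, 4, 5, 7, 8, 10, 11}, B' = {2, 4, 5, 6, 8, 9, 11}
A' ∩ B' = {2, 4, 5, 8, 11} ✓

{2, 4, 5, 8, 11}


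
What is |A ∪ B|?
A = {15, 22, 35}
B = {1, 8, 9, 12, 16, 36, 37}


Set A = {15, 22, 35}, |A| = 3
Set B = {1, 8, 9, 12, 16, 36, 37}, |B| = 7
A ∩ B = {}, |A ∩ B| = 0
|A ∪ B| = |A| + |B| - |A ∩ B| = 3 + 7 - 0 = 10

10


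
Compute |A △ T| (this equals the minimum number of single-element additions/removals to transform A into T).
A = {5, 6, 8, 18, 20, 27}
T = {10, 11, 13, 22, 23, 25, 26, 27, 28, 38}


Set A = {5, 6, 8, 18, 20, 27}
Set T = {10, 11, 13, 22, 23, 25, 26, 27, 28, 38}
Elements to remove from A (in A, not in T): {5, 6, 8, 18, 20} → 5 removals
Elements to add to A (in T, not in A): {10, 11, 13, 22, 23, 25, 26, 28, 38} → 9 additions
Total edits = 5 + 9 = 14

14


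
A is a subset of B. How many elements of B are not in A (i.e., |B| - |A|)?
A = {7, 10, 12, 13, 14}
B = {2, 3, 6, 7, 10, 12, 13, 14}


Set A = {7, 10, 12, 13, 14}, |A| = 5
Set B = {2, 3, 6, 7, 10, 12, 13, 14}, |B| = 8
Since A ⊆ B: B \ A = {2, 3, 6}
|B| - |A| = 8 - 5 = 3

3


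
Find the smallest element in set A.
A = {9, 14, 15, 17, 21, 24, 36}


Set A = {9, 14, 15, 17, 21, 24, 36}
Elements in ascending order: 9, 14, 15, 17, 21, 24, 36
The smallest element is 9.

9


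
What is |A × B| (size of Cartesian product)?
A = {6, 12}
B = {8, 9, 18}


Set A = {6, 12} has 2 elements.
Set B = {8, 9, 18} has 3 elements.
|A × B| = |A| × |B| = 2 × 3 = 6

6


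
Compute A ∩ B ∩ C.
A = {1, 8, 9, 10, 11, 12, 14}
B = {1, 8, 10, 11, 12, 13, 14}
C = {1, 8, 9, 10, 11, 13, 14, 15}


Set A = {1, 8, 9, 10, 11, 12, 14}
Set B = {1, 8, 10, 11, 12, 13, 14}
Set C = {1, 8, 9, 10, 11, 13, 14, 15}
First, A ∩ B = {1, 8, 10, 11, 12, 14}
Then, (A ∩ B) ∩ C = {1, 8, 10, 11, 14}

{1, 8, 10, 11, 14}


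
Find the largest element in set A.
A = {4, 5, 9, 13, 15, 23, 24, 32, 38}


Set A = {4, 5, 9, 13, 15, 23, 24, 32, 38}
Elements in ascending order: 4, 5, 9, 13, 15, 23, 24, 32, 38
The largest element is 38.

38


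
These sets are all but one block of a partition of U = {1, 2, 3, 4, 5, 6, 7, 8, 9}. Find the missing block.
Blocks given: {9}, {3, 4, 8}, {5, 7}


U = {1, 2, 3, 4, 5, 6, 7, 8, 9}
Shown blocks: {9}, {3, 4, 8}, {5, 7}
A partition's blocks are pairwise disjoint and cover U, so the missing block = U \ (union of shown blocks).
Union of shown blocks: {3, 4, 5, 7, 8, 9}
Missing block = U \ (union) = {1, 2, 6}

{1, 2, 6}


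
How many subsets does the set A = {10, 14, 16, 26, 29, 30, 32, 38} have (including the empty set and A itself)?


Set A = {10, 14, 16, 26, 29, 30, 32, 38}
|A| = 8
The power set P(A) contains all subsets of A.
|P(A)| = 2^|A| = 2^8 = 256

256


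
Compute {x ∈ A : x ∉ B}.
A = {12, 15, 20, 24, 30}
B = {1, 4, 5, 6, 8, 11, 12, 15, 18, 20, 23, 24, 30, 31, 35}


Set A = {12, 15, 20, 24, 30}
Set B = {1, 4, 5, 6, 8, 11, 12, 15, 18, 20, 23, 24, 30, 31, 35}
Check each element of A against B:
12 ∈ B, 15 ∈ B, 20 ∈ B, 24 ∈ B, 30 ∈ B
Elements of A not in B: {}

{}


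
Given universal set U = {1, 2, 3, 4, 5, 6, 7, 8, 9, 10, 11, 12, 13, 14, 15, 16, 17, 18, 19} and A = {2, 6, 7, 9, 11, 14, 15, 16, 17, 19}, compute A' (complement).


Universal set U = {1, 2, 3, 4, 5, 6, 7, 8, 9, 10, 11, 12, 13, 14, 15, 16, 17, 18, 19}
Set A = {2, 6, 7, 9, 11, 14, 15, 16, 17, 19}
A' = U \ A = elements in U but not in A
Checking each element of U:
1 (not in A, include), 2 (in A, exclude), 3 (not in A, include), 4 (not in A, include), 5 (not in A, include), 6 (in A, exclude), 7 (in A, exclude), 8 (not in A, include), 9 (in A, exclude), 10 (not in A, include), 11 (in A, exclude), 12 (not in A, include), 13 (not in A, include), 14 (in A, exclude), 15 (in A, exclude), 16 (in A, exclude), 17 (in A, exclude), 18 (not in A, include), 19 (in A, exclude)
A' = {1, 3, 4, 5, 8, 10, 12, 13, 18}

{1, 3, 4, 5, 8, 10, 12, 13, 18}


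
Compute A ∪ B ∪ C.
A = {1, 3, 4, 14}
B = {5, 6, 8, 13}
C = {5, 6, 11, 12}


Set A = {1, 3, 4, 14}
Set B = {5, 6, 8, 13}
Set C = {5, 6, 11, 12}
First, A ∪ B = {1, 3, 4, 5, 6, 8, 13, 14}
Then, (A ∪ B) ∪ C = {1, 3, 4, 5, 6, 8, 11, 12, 13, 14}

{1, 3, 4, 5, 6, 8, 11, 12, 13, 14}


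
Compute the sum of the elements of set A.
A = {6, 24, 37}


Set A = {6, 24, 37}
Sum = 6 + 24 + 37 = 67

67


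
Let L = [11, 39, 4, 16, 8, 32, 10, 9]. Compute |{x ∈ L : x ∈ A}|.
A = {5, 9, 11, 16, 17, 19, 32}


Set A = {5, 9, 11, 16, 17, 19, 32}
Candidates: [11, 39, 4, 16, 8, 32, 10, 9]
Check each candidate:
11 ∈ A, 39 ∉ A, 4 ∉ A, 16 ∈ A, 8 ∉ A, 32 ∈ A, 10 ∉ A, 9 ∈ A
Count of candidates in A: 4

4


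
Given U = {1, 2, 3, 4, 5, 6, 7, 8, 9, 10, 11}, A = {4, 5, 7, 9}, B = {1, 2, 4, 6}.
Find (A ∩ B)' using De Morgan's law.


U = {1, 2, 3, 4, 5, 6, 7, 8, 9, 10, 11}
A = {4, 5, 7, 9}, B = {1, 2, 4, 6}
A ∩ B = {4}
(A ∩ B)' = U \ (A ∩ B) = {1, 2, 3, 5, 6, 7, 8, 9, 10, 11}
Verification via A' ∪ B': A' = {1, 2, 3, 6, 8, 10, 11}, B' = {3, 5, 7, 8, 9, 10, 11}
A' ∪ B' = {1, 2, 3, 5, 6, 7, 8, 9, 10, 11} ✓

{1, 2, 3, 5, 6, 7, 8, 9, 10, 11}


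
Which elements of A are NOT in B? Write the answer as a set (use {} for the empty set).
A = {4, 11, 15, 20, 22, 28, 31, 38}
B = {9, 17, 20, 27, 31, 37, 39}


Set A = {4, 11, 15, 20, 22, 28, 31, 38}
Set B = {9, 17, 20, 27, 31, 37, 39}
Check each element of A against B:
4 ∉ B (include), 11 ∉ B (include), 15 ∉ B (include), 20 ∈ B, 22 ∉ B (include), 28 ∉ B (include), 31 ∈ B, 38 ∉ B (include)
Elements of A not in B: {4, 11, 15, 22, 28, 38}

{4, 11, 15, 22, 28, 38}


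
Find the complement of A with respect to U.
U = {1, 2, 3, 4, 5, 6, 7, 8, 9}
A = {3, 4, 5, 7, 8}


Universal set U = {1, 2, 3, 4, 5, 6, 7, 8, 9}
Set A = {3, 4, 5, 7, 8}
A' = U \ A = elements in U but not in A
Checking each element of U:
1 (not in A, include), 2 (not in A, include), 3 (in A, exclude), 4 (in A, exclude), 5 (in A, exclude), 6 (not in A, include), 7 (in A, exclude), 8 (in A, exclude), 9 (not in A, include)
A' = {1, 2, 6, 9}

{1, 2, 6, 9}


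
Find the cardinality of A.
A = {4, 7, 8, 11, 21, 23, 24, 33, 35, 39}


Set A = {4, 7, 8, 11, 21, 23, 24, 33, 35, 39}
Listing elements: 4, 7, 8, 11, 21, 23, 24, 33, 35, 39
Counting: 10 elements
|A| = 10

10


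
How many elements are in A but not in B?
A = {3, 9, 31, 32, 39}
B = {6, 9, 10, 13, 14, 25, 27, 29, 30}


Set A = {3, 9, 31, 32, 39}
Set B = {6, 9, 10, 13, 14, 25, 27, 29, 30}
A \ B = {3, 31, 32, 39}
|A \ B| = 4

4


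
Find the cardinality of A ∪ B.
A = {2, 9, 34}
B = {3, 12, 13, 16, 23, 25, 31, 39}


Set A = {2, 9, 34}, |A| = 3
Set B = {3, 12, 13, 16, 23, 25, 31, 39}, |B| = 8
A ∩ B = {}, |A ∩ B| = 0
|A ∪ B| = |A| + |B| - |A ∩ B| = 3 + 8 - 0 = 11

11


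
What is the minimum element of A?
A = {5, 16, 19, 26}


Set A = {5, 16, 19, 26}
Elements in ascending order: 5, 16, 19, 26
The smallest element is 5.

5


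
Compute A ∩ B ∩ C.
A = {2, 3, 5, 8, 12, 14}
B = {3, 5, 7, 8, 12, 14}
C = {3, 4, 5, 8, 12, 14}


Set A = {2, 3, 5, 8, 12, 14}
Set B = {3, 5, 7, 8, 12, 14}
Set C = {3, 4, 5, 8, 12, 14}
First, A ∩ B = {3, 5, 8, 12, 14}
Then, (A ∩ B) ∩ C = {3, 5, 8, 12, 14}

{3, 5, 8, 12, 14}


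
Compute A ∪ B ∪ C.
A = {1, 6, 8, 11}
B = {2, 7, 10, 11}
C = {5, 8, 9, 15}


Set A = {1, 6, 8, 11}
Set B = {2, 7, 10, 11}
Set C = {5, 8, 9, 15}
First, A ∪ B = {1, 2, 6, 7, 8, 10, 11}
Then, (A ∪ B) ∪ C = {1, 2, 5, 6, 7, 8, 9, 10, 11, 15}

{1, 2, 5, 6, 7, 8, 9, 10, 11, 15}


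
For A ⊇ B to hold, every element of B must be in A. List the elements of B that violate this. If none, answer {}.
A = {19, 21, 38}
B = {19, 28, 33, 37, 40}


Set A = {19, 21, 38}
Set B = {19, 28, 33, 37, 40}
Check each element of B against A:
19 ∈ A, 28 ∉ A (include), 33 ∉ A (include), 37 ∉ A (include), 40 ∉ A (include)
Elements of B not in A: {28, 33, 37, 40}

{28, 33, 37, 40}


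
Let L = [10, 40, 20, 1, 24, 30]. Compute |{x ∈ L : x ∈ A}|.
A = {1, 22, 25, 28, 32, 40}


Set A = {1, 22, 25, 28, 32, 40}
Candidates: [10, 40, 20, 1, 24, 30]
Check each candidate:
10 ∉ A, 40 ∈ A, 20 ∉ A, 1 ∈ A, 24 ∉ A, 30 ∉ A
Count of candidates in A: 2

2


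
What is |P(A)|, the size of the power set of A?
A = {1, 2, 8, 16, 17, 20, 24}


Set A = {1, 2, 8, 16, 17, 20, 24}
|A| = 7
The power set P(A) contains all subsets of A.
|P(A)| = 2^|A| = 2^7 = 128

128


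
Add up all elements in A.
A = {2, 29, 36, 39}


Set A = {2, 29, 36, 39}
Sum = 2 + 29 + 36 + 39 = 106

106


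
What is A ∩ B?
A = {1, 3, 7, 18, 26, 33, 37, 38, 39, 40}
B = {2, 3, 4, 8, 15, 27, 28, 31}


Set A = {1, 3, 7, 18, 26, 33, 37, 38, 39, 40}
Set B = {2, 3, 4, 8, 15, 27, 28, 31}
A ∩ B includes only elements in both sets.
Check each element of A against B:
1 ✗, 3 ✓, 7 ✗, 18 ✗, 26 ✗, 33 ✗, 37 ✗, 38 ✗, 39 ✗, 40 ✗
A ∩ B = {3}

{3}


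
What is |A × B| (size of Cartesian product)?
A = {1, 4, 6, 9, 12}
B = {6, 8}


Set A = {1, 4, 6, 9, 12} has 5 elements.
Set B = {6, 8} has 2 elements.
|A × B| = |A| × |B| = 5 × 2 = 10

10


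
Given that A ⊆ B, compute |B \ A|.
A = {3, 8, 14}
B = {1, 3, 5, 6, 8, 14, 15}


Set A = {3, 8, 14}, |A| = 3
Set B = {1, 3, 5, 6, 8, 14, 15}, |B| = 7
Since A ⊆ B: B \ A = {1, 5, 6, 15}
|B| - |A| = 7 - 3 = 4

4


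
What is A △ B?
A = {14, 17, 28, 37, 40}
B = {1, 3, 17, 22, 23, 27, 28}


Set A = {14, 17, 28, 37, 40}
Set B = {1, 3, 17, 22, 23, 27, 28}
A △ B = (A \ B) ∪ (B \ A)
Elements in A but not B: {14, 37, 40}
Elements in B but not A: {1, 3, 22, 23, 27}
A △ B = {1, 3, 14, 22, 23, 27, 37, 40}

{1, 3, 14, 22, 23, 27, 37, 40}


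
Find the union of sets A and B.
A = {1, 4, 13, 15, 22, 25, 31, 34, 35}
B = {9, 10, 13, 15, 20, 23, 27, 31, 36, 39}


Set A = {1, 4, 13, 15, 22, 25, 31, 34, 35}
Set B = {9, 10, 13, 15, 20, 23, 27, 31, 36, 39}
A ∪ B includes all elements in either set.
Elements from A: {1, 4, 13, 15, 22, 25, 31, 34, 35}
Elements from B not already included: {9, 10, 20, 23, 27, 36, 39}
A ∪ B = {1, 4, 9, 10, 13, 15, 20, 22, 23, 25, 27, 31, 34, 35, 36, 39}

{1, 4, 9, 10, 13, 15, 20, 22, 23, 25, 27, 31, 34, 35, 36, 39}


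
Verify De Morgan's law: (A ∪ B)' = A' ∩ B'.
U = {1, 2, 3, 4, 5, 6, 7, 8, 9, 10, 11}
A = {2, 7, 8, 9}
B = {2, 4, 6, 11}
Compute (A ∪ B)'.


U = {1, 2, 3, 4, 5, 6, 7, 8, 9, 10, 11}
A = {2, 7, 8, 9}, B = {2, 4, 6, 11}
A ∪ B = {2, 4, 6, 7, 8, 9, 11}
(A ∪ B)' = U \ (A ∪ B) = {1, 3, 5, 10}
Verification via A' ∩ B': A' = {1, 3, 4, 5, 6, 10, 11}, B' = {1, 3, 5, 7, 8, 9, 10}
A' ∩ B' = {1, 3, 5, 10} ✓

{1, 3, 5, 10}


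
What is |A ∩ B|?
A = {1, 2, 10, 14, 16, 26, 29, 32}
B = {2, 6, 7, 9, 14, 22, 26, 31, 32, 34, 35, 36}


Set A = {1, 2, 10, 14, 16, 26, 29, 32}
Set B = {2, 6, 7, 9, 14, 22, 26, 31, 32, 34, 35, 36}
A ∩ B = {2, 14, 26, 32}
|A ∩ B| = 4

4


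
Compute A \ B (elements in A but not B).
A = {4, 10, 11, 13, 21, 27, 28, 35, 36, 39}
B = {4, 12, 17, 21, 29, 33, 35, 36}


Set A = {4, 10, 11, 13, 21, 27, 28, 35, 36, 39}
Set B = {4, 12, 17, 21, 29, 33, 35, 36}
A \ B includes elements in A that are not in B.
Check each element of A:
4 (in B, remove), 10 (not in B, keep), 11 (not in B, keep), 13 (not in B, keep), 21 (in B, remove), 27 (not in B, keep), 28 (not in B, keep), 35 (in B, remove), 36 (in B, remove), 39 (not in B, keep)
A \ B = {10, 11, 13, 27, 28, 39}

{10, 11, 13, 27, 28, 39}


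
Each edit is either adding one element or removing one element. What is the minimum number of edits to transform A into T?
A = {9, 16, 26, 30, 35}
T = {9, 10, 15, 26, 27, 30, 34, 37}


Set A = {9, 16, 26, 30, 35}
Set T = {9, 10, 15, 26, 27, 30, 34, 37}
Elements to remove from A (in A, not in T): {16, 35} → 2 removals
Elements to add to A (in T, not in A): {10, 15, 27, 34, 37} → 5 additions
Total edits = 2 + 5 = 7

7


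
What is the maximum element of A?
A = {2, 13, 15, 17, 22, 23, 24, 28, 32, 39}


Set A = {2, 13, 15, 17, 22, 23, 24, 28, 32, 39}
Elements in ascending order: 2, 13, 15, 17, 22, 23, 24, 28, 32, 39
The largest element is 39.

39


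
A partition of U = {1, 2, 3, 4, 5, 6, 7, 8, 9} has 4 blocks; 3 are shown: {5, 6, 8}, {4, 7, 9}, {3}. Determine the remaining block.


U = {1, 2, 3, 4, 5, 6, 7, 8, 9}
Shown blocks: {5, 6, 8}, {4, 7, 9}, {3}
A partition's blocks are pairwise disjoint and cover U, so the missing block = U \ (union of shown blocks).
Union of shown blocks: {3, 4, 5, 6, 7, 8, 9}
Missing block = U \ (union) = {1, 2}

{1, 2}


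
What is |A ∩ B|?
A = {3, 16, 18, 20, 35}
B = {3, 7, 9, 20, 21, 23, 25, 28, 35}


Set A = {3, 16, 18, 20, 35}
Set B = {3, 7, 9, 20, 21, 23, 25, 28, 35}
A ∩ B = {3, 20, 35}
|A ∩ B| = 3

3


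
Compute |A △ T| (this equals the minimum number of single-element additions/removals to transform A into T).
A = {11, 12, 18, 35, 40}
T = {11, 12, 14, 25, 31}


Set A = {11, 12, 18, 35, 40}
Set T = {11, 12, 14, 25, 31}
Elements to remove from A (in A, not in T): {18, 35, 40} → 3 removals
Elements to add to A (in T, not in A): {14, 25, 31} → 3 additions
Total edits = 3 + 3 = 6

6


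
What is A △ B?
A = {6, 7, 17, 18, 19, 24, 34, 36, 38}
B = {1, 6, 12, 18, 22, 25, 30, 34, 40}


Set A = {6, 7, 17, 18, 19, 24, 34, 36, 38}
Set B = {1, 6, 12, 18, 22, 25, 30, 34, 40}
A △ B = (A \ B) ∪ (B \ A)
Elements in A but not B: {7, 17, 19, 24, 36, 38}
Elements in B but not A: {1, 12, 22, 25, 30, 40}
A △ B = {1, 7, 12, 17, 19, 22, 24, 25, 30, 36, 38, 40}

{1, 7, 12, 17, 19, 22, 24, 25, 30, 36, 38, 40}


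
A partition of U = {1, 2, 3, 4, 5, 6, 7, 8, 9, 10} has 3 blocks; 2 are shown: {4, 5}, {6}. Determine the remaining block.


U = {1, 2, 3, 4, 5, 6, 7, 8, 9, 10}
Shown blocks: {4, 5}, {6}
A partition's blocks are pairwise disjoint and cover U, so the missing block = U \ (union of shown blocks).
Union of shown blocks: {4, 5, 6}
Missing block = U \ (union) = {1, 2, 3, 7, 8, 9, 10}

{1, 2, 3, 7, 8, 9, 10}


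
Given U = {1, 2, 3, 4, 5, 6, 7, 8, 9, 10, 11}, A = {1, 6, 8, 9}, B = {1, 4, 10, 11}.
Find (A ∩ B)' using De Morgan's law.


U = {1, 2, 3, 4, 5, 6, 7, 8, 9, 10, 11}
A = {1, 6, 8, 9}, B = {1, 4, 10, 11}
A ∩ B = {1}
(A ∩ B)' = U \ (A ∩ B) = {2, 3, 4, 5, 6, 7, 8, 9, 10, 11}
Verification via A' ∪ B': A' = {2, 3, 4, 5, 7, 10, 11}, B' = {2, 3, 5, 6, 7, 8, 9}
A' ∪ B' = {2, 3, 4, 5, 6, 7, 8, 9, 10, 11} ✓

{2, 3, 4, 5, 6, 7, 8, 9, 10, 11}


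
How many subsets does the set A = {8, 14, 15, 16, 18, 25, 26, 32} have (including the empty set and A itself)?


Set A = {8, 14, 15, 16, 18, 25, 26, 32}
|A| = 8
The power set P(A) contains all subsets of A.
|P(A)| = 2^|A| = 2^8 = 256

256


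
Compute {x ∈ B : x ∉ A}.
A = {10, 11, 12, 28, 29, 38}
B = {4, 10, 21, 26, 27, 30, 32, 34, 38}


Set A = {10, 11, 12, 28, 29, 38}
Set B = {4, 10, 21, 26, 27, 30, 32, 34, 38}
Check each element of B against A:
4 ∉ A (include), 10 ∈ A, 21 ∉ A (include), 26 ∉ A (include), 27 ∉ A (include), 30 ∉ A (include), 32 ∉ A (include), 34 ∉ A (include), 38 ∈ A
Elements of B not in A: {4, 21, 26, 27, 30, 32, 34}

{4, 21, 26, 27, 30, 32, 34}


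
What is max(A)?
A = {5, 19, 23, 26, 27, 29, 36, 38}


Set A = {5, 19, 23, 26, 27, 29, 36, 38}
Elements in ascending order: 5, 19, 23, 26, 27, 29, 36, 38
The largest element is 38.

38


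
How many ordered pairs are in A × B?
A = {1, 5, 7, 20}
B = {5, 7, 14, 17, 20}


Set A = {1, 5, 7, 20} has 4 elements.
Set B = {5, 7, 14, 17, 20} has 5 elements.
|A × B| = |A| × |B| = 4 × 5 = 20

20


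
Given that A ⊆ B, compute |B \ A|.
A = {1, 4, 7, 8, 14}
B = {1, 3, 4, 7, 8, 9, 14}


Set A = {1, 4, 7, 8, 14}, |A| = 5
Set B = {1, 3, 4, 7, 8, 9, 14}, |B| = 7
Since A ⊆ B: B \ A = {3, 9}
|B| - |A| = 7 - 5 = 2

2


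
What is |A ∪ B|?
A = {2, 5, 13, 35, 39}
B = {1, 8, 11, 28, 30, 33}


Set A = {2, 5, 13, 35, 39}, |A| = 5
Set B = {1, 8, 11, 28, 30, 33}, |B| = 6
A ∩ B = {}, |A ∩ B| = 0
|A ∪ B| = |A| + |B| - |A ∩ B| = 5 + 6 - 0 = 11

11


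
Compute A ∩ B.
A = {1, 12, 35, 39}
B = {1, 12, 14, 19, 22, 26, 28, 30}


Set A = {1, 12, 35, 39}
Set B = {1, 12, 14, 19, 22, 26, 28, 30}
A ∩ B includes only elements in both sets.
Check each element of A against B:
1 ✓, 12 ✓, 35 ✗, 39 ✗
A ∩ B = {1, 12}

{1, 12}


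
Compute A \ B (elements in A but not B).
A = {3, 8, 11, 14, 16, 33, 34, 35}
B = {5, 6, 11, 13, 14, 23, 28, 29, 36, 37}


Set A = {3, 8, 11, 14, 16, 33, 34, 35}
Set B = {5, 6, 11, 13, 14, 23, 28, 29, 36, 37}
A \ B includes elements in A that are not in B.
Check each element of A:
3 (not in B, keep), 8 (not in B, keep), 11 (in B, remove), 14 (in B, remove), 16 (not in B, keep), 33 (not in B, keep), 34 (not in B, keep), 35 (not in B, keep)
A \ B = {3, 8, 16, 33, 34, 35}

{3, 8, 16, 33, 34, 35}


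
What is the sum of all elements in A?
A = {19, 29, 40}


Set A = {19, 29, 40}
Sum = 19 + 29 + 40 = 88

88


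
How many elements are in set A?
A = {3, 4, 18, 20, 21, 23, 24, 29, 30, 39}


Set A = {3, 4, 18, 20, 21, 23, 24, 29, 30, 39}
Listing elements: 3, 4, 18, 20, 21, 23, 24, 29, 30, 39
Counting: 10 elements
|A| = 10

10


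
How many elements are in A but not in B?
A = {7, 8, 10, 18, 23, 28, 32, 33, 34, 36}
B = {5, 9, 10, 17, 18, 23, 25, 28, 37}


Set A = {7, 8, 10, 18, 23, 28, 32, 33, 34, 36}
Set B = {5, 9, 10, 17, 18, 23, 25, 28, 37}
A \ B = {7, 8, 32, 33, 34, 36}
|A \ B| = 6

6


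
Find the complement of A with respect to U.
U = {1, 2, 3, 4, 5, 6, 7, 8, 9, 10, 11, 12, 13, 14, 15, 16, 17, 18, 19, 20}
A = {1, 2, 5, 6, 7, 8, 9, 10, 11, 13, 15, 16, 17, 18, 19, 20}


Universal set U = {1, 2, 3, 4, 5, 6, 7, 8, 9, 10, 11, 12, 13, 14, 15, 16, 17, 18, 19, 20}
Set A = {1, 2, 5, 6, 7, 8, 9, 10, 11, 13, 15, 16, 17, 18, 19, 20}
A' = U \ A = elements in U but not in A
Checking each element of U:
1 (in A, exclude), 2 (in A, exclude), 3 (not in A, include), 4 (not in A, include), 5 (in A, exclude), 6 (in A, exclude), 7 (in A, exclude), 8 (in A, exclude), 9 (in A, exclude), 10 (in A, exclude), 11 (in A, exclude), 12 (not in A, include), 13 (in A, exclude), 14 (not in A, include), 15 (in A, exclude), 16 (in A, exclude), 17 (in A, exclude), 18 (in A, exclude), 19 (in A, exclude), 20 (in A, exclude)
A' = {3, 4, 12, 14}

{3, 4, 12, 14}


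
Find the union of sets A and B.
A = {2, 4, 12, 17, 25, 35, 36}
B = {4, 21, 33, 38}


Set A = {2, 4, 12, 17, 25, 35, 36}
Set B = {4, 21, 33, 38}
A ∪ B includes all elements in either set.
Elements from A: {2, 4, 12, 17, 25, 35, 36}
Elements from B not already included: {21, 33, 38}
A ∪ B = {2, 4, 12, 17, 21, 25, 33, 35, 36, 38}

{2, 4, 12, 17, 21, 25, 33, 35, 36, 38}


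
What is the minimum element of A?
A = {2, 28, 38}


Set A = {2, 28, 38}
Elements in ascending order: 2, 28, 38
The smallest element is 2.

2


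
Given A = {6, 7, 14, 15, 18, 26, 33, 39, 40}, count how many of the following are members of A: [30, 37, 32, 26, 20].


Set A = {6, 7, 14, 15, 18, 26, 33, 39, 40}
Candidates: [30, 37, 32, 26, 20]
Check each candidate:
30 ∉ A, 37 ∉ A, 32 ∉ A, 26 ∈ A, 20 ∉ A
Count of candidates in A: 1

1


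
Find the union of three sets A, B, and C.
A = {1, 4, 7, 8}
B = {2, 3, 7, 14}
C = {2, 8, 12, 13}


Set A = {1, 4, 7, 8}
Set B = {2, 3, 7, 14}
Set C = {2, 8, 12, 13}
First, A ∪ B = {1, 2, 3, 4, 7, 8, 14}
Then, (A ∪ B) ∪ C = {1, 2, 3, 4, 7, 8, 12, 13, 14}

{1, 2, 3, 4, 7, 8, 12, 13, 14}


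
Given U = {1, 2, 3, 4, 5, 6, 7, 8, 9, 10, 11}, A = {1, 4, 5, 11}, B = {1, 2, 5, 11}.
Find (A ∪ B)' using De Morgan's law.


U = {1, 2, 3, 4, 5, 6, 7, 8, 9, 10, 11}
A = {1, 4, 5, 11}, B = {1, 2, 5, 11}
A ∪ B = {1, 2, 4, 5, 11}
(A ∪ B)' = U \ (A ∪ B) = {3, 6, 7, 8, 9, 10}
Verification via A' ∩ B': A' = {2, 3, 6, 7, 8, 9, 10}, B' = {3, 4, 6, 7, 8, 9, 10}
A' ∩ B' = {3, 6, 7, 8, 9, 10} ✓

{3, 6, 7, 8, 9, 10}


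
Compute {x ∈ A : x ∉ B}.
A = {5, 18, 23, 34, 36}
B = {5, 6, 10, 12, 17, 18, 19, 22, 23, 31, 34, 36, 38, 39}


Set A = {5, 18, 23, 34, 36}
Set B = {5, 6, 10, 12, 17, 18, 19, 22, 23, 31, 34, 36, 38, 39}
Check each element of A against B:
5 ∈ B, 18 ∈ B, 23 ∈ B, 34 ∈ B, 36 ∈ B
Elements of A not in B: {}

{}


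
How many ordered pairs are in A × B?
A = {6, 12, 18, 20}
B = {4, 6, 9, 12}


Set A = {6, 12, 18, 20} has 4 elements.
Set B = {4, 6, 9, 12} has 4 elements.
|A × B| = |A| × |B| = 4 × 4 = 16

16


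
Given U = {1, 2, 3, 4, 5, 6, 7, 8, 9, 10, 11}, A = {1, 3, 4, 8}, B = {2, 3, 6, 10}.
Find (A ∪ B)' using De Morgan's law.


U = {1, 2, 3, 4, 5, 6, 7, 8, 9, 10, 11}
A = {1, 3, 4, 8}, B = {2, 3, 6, 10}
A ∪ B = {1, 2, 3, 4, 6, 8, 10}
(A ∪ B)' = U \ (A ∪ B) = {5, 7, 9, 11}
Verification via A' ∩ B': A' = {2, 5, 6, 7, 9, 10, 11}, B' = {1, 4, 5, 7, 8, 9, 11}
A' ∩ B' = {5, 7, 9, 11} ✓

{5, 7, 9, 11}


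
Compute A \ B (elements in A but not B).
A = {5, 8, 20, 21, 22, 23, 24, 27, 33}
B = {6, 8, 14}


Set A = {5, 8, 20, 21, 22, 23, 24, 27, 33}
Set B = {6, 8, 14}
A \ B includes elements in A that are not in B.
Check each element of A:
5 (not in B, keep), 8 (in B, remove), 20 (not in B, keep), 21 (not in B, keep), 22 (not in B, keep), 23 (not in B, keep), 24 (not in B, keep), 27 (not in B, keep), 33 (not in B, keep)
A \ B = {5, 20, 21, 22, 23, 24, 27, 33}

{5, 20, 21, 22, 23, 24, 27, 33}


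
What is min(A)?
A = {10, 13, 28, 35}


Set A = {10, 13, 28, 35}
Elements in ascending order: 10, 13, 28, 35
The smallest element is 10.

10


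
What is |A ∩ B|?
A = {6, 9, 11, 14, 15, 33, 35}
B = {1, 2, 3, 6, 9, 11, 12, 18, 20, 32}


Set A = {6, 9, 11, 14, 15, 33, 35}
Set B = {1, 2, 3, 6, 9, 11, 12, 18, 20, 32}
A ∩ B = {6, 9, 11}
|A ∩ B| = 3

3


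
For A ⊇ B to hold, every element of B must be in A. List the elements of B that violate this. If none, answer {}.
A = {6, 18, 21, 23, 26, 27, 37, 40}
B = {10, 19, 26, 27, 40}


Set A = {6, 18, 21, 23, 26, 27, 37, 40}
Set B = {10, 19, 26, 27, 40}
Check each element of B against A:
10 ∉ A (include), 19 ∉ A (include), 26 ∈ A, 27 ∈ A, 40 ∈ A
Elements of B not in A: {10, 19}

{10, 19}


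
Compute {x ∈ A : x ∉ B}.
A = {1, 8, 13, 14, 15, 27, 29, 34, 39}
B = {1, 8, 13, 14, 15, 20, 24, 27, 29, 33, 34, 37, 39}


Set A = {1, 8, 13, 14, 15, 27, 29, 34, 39}
Set B = {1, 8, 13, 14, 15, 20, 24, 27, 29, 33, 34, 37, 39}
Check each element of A against B:
1 ∈ B, 8 ∈ B, 13 ∈ B, 14 ∈ B, 15 ∈ B, 27 ∈ B, 29 ∈ B, 34 ∈ B, 39 ∈ B
Elements of A not in B: {}

{}


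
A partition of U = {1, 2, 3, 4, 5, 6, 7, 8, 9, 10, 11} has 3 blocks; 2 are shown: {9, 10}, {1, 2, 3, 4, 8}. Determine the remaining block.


U = {1, 2, 3, 4, 5, 6, 7, 8, 9, 10, 11}
Shown blocks: {9, 10}, {1, 2, 3, 4, 8}
A partition's blocks are pairwise disjoint and cover U, so the missing block = U \ (union of shown blocks).
Union of shown blocks: {1, 2, 3, 4, 8, 9, 10}
Missing block = U \ (union) = {5, 6, 7, 11}

{5, 6, 7, 11}


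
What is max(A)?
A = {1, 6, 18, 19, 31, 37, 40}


Set A = {1, 6, 18, 19, 31, 37, 40}
Elements in ascending order: 1, 6, 18, 19, 31, 37, 40
The largest element is 40.

40


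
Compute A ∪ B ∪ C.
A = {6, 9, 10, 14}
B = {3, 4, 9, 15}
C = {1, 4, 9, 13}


Set A = {6, 9, 10, 14}
Set B = {3, 4, 9, 15}
Set C = {1, 4, 9, 13}
First, A ∪ B = {3, 4, 6, 9, 10, 14, 15}
Then, (A ∪ B) ∪ C = {1, 3, 4, 6, 9, 10, 13, 14, 15}

{1, 3, 4, 6, 9, 10, 13, 14, 15}


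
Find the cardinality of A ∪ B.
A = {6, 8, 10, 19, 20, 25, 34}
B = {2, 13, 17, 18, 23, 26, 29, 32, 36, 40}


Set A = {6, 8, 10, 19, 20, 25, 34}, |A| = 7
Set B = {2, 13, 17, 18, 23, 26, 29, 32, 36, 40}, |B| = 10
A ∩ B = {}, |A ∩ B| = 0
|A ∪ B| = |A| + |B| - |A ∩ B| = 7 + 10 - 0 = 17

17


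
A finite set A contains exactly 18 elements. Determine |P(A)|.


The set has 18 elements.
The power set contains all possible subsets.
|P(A)| = 2^|A| = 2^18 = 262144

262144


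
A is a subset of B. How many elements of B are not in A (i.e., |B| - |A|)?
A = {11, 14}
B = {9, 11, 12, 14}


Set A = {11, 14}, |A| = 2
Set B = {9, 11, 12, 14}, |B| = 4
Since A ⊆ B: B \ A = {9, 12}
|B| - |A| = 4 - 2 = 2

2


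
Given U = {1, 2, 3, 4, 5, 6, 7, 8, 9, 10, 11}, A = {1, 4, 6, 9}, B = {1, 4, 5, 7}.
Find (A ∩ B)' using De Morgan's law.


U = {1, 2, 3, 4, 5, 6, 7, 8, 9, 10, 11}
A = {1, 4, 6, 9}, B = {1, 4, 5, 7}
A ∩ B = {1, 4}
(A ∩ B)' = U \ (A ∩ B) = {2, 3, 5, 6, 7, 8, 9, 10, 11}
Verification via A' ∪ B': A' = {2, 3, 5, 7, 8, 10, 11}, B' = {2, 3, 6, 8, 9, 10, 11}
A' ∪ B' = {2, 3, 5, 6, 7, 8, 9, 10, 11} ✓

{2, 3, 5, 6, 7, 8, 9, 10, 11}


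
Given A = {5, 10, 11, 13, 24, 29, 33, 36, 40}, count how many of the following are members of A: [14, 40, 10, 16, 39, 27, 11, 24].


Set A = {5, 10, 11, 13, 24, 29, 33, 36, 40}
Candidates: [14, 40, 10, 16, 39, 27, 11, 24]
Check each candidate:
14 ∉ A, 40 ∈ A, 10 ∈ A, 16 ∉ A, 39 ∉ A, 27 ∉ A, 11 ∈ A, 24 ∈ A
Count of candidates in A: 4

4


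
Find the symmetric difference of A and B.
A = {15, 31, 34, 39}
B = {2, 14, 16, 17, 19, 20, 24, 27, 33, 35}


Set A = {15, 31, 34, 39}
Set B = {2, 14, 16, 17, 19, 20, 24, 27, 33, 35}
A △ B = (A \ B) ∪ (B \ A)
Elements in A but not B: {15, 31, 34, 39}
Elements in B but not A: {2, 14, 16, 17, 19, 20, 24, 27, 33, 35}
A △ B = {2, 14, 15, 16, 17, 19, 20, 24, 27, 31, 33, 34, 35, 39}

{2, 14, 15, 16, 17, 19, 20, 24, 27, 31, 33, 34, 35, 39}


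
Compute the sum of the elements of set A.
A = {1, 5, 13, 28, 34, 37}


Set A = {1, 5, 13, 28, 34, 37}
Sum = 1 + 5 + 13 + 28 + 34 + 37 = 118

118


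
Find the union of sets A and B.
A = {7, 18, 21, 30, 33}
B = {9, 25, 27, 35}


Set A = {7, 18, 21, 30, 33}
Set B = {9, 25, 27, 35}
A ∪ B includes all elements in either set.
Elements from A: {7, 18, 21, 30, 33}
Elements from B not already included: {9, 25, 27, 35}
A ∪ B = {7, 9, 18, 21, 25, 27, 30, 33, 35}

{7, 9, 18, 21, 25, 27, 30, 33, 35}


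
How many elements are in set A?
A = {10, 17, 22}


Set A = {10, 17, 22}
Listing elements: 10, 17, 22
Counting: 3 elements
|A| = 3

3


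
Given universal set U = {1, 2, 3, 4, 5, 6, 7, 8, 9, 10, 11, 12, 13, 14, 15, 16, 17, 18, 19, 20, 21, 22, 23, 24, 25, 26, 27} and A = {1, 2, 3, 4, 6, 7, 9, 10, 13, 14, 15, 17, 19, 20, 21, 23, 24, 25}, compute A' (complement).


Universal set U = {1, 2, 3, 4, 5, 6, 7, 8, 9, 10, 11, 12, 13, 14, 15, 16, 17, 18, 19, 20, 21, 22, 23, 24, 25, 26, 27}
Set A = {1, 2, 3, 4, 6, 7, 9, 10, 13, 14, 15, 17, 19, 20, 21, 23, 24, 25}
A' = U \ A = elements in U but not in A
Checking each element of U:
1 (in A, exclude), 2 (in A, exclude), 3 (in A, exclude), 4 (in A, exclude), 5 (not in A, include), 6 (in A, exclude), 7 (in A, exclude), 8 (not in A, include), 9 (in A, exclude), 10 (in A, exclude), 11 (not in A, include), 12 (not in A, include), 13 (in A, exclude), 14 (in A, exclude), 15 (in A, exclude), 16 (not in A, include), 17 (in A, exclude), 18 (not in A, include), 19 (in A, exclude), 20 (in A, exclude), 21 (in A, exclude), 22 (not in A, include), 23 (in A, exclude), 24 (in A, exclude), 25 (in A, exclude), 26 (not in A, include), 27 (not in A, include)
A' = {5, 8, 11, 12, 16, 18, 22, 26, 27}

{5, 8, 11, 12, 16, 18, 22, 26, 27}


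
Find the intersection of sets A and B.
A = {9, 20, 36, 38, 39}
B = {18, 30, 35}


Set A = {9, 20, 36, 38, 39}
Set B = {18, 30, 35}
A ∩ B includes only elements in both sets.
Check each element of A against B:
9 ✗, 20 ✗, 36 ✗, 38 ✗, 39 ✗
A ∩ B = {}

{}


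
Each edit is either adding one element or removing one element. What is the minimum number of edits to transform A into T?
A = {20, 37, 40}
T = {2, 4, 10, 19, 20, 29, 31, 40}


Set A = {20, 37, 40}
Set T = {2, 4, 10, 19, 20, 29, 31, 40}
Elements to remove from A (in A, not in T): {37} → 1 removals
Elements to add to A (in T, not in A): {2, 4, 10, 19, 29, 31} → 6 additions
Total edits = 1 + 6 = 7

7


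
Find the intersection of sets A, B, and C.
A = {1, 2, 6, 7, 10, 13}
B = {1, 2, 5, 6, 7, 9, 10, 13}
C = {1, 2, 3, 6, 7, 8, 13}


Set A = {1, 2, 6, 7, 10, 13}
Set B = {1, 2, 5, 6, 7, 9, 10, 13}
Set C = {1, 2, 3, 6, 7, 8, 13}
First, A ∩ B = {1, 2, 6, 7, 10, 13}
Then, (A ∩ B) ∩ C = {1, 2, 6, 7, 13}

{1, 2, 6, 7, 13}


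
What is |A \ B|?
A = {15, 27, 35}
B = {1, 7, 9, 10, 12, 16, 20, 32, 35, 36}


Set A = {15, 27, 35}
Set B = {1, 7, 9, 10, 12, 16, 20, 32, 35, 36}
A \ B = {15, 27}
|A \ B| = 2

2


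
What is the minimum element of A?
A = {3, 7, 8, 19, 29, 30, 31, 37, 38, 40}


Set A = {3, 7, 8, 19, 29, 30, 31, 37, 38, 40}
Elements in ascending order: 3, 7, 8, 19, 29, 30, 31, 37, 38, 40
The smallest element is 3.

3


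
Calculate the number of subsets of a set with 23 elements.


The set has 23 elements.
The power set contains all possible subsets.
|P(A)| = 2^|A| = 2^23 = 8388608

8388608


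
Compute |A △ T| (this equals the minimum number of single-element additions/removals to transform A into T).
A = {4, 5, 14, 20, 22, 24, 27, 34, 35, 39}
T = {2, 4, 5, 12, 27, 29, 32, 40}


Set A = {4, 5, 14, 20, 22, 24, 27, 34, 35, 39}
Set T = {2, 4, 5, 12, 27, 29, 32, 40}
Elements to remove from A (in A, not in T): {14, 20, 22, 24, 34, 35, 39} → 7 removals
Elements to add to A (in T, not in A): {2, 12, 29, 32, 40} → 5 additions
Total edits = 7 + 5 = 12

12


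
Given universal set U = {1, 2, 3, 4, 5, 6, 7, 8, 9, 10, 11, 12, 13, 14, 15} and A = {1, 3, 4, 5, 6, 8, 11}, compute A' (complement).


Universal set U = {1, 2, 3, 4, 5, 6, 7, 8, 9, 10, 11, 12, 13, 14, 15}
Set A = {1, 3, 4, 5, 6, 8, 11}
A' = U \ A = elements in U but not in A
Checking each element of U:
1 (in A, exclude), 2 (not in A, include), 3 (in A, exclude), 4 (in A, exclude), 5 (in A, exclude), 6 (in A, exclude), 7 (not in A, include), 8 (in A, exclude), 9 (not in A, include), 10 (not in A, include), 11 (in A, exclude), 12 (not in A, include), 13 (not in A, include), 14 (not in A, include), 15 (not in A, include)
A' = {2, 7, 9, 10, 12, 13, 14, 15}

{2, 7, 9, 10, 12, 13, 14, 15}


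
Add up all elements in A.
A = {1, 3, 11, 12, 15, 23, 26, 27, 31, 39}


Set A = {1, 3, 11, 12, 15, 23, 26, 27, 31, 39}
Sum = 1 + 3 + 11 + 12 + 15 + 23 + 26 + 27 + 31 + 39 = 188

188


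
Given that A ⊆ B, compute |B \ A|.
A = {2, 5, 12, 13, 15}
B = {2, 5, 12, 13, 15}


Set A = {2, 5, 12, 13, 15}, |A| = 5
Set B = {2, 5, 12, 13, 15}, |B| = 5
Since A ⊆ B: B \ A = {}
|B| - |A| = 5 - 5 = 0

0


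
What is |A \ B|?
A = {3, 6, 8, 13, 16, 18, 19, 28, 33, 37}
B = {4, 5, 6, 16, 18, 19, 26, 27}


Set A = {3, 6, 8, 13, 16, 18, 19, 28, 33, 37}
Set B = {4, 5, 6, 16, 18, 19, 26, 27}
A \ B = {3, 8, 13, 28, 33, 37}
|A \ B| = 6

6


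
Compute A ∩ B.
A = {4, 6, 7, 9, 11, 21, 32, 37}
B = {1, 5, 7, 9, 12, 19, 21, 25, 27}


Set A = {4, 6, 7, 9, 11, 21, 32, 37}
Set B = {1, 5, 7, 9, 12, 19, 21, 25, 27}
A ∩ B includes only elements in both sets.
Check each element of A against B:
4 ✗, 6 ✗, 7 ✓, 9 ✓, 11 ✗, 21 ✓, 32 ✗, 37 ✗
A ∩ B = {7, 9, 21}

{7, 9, 21}


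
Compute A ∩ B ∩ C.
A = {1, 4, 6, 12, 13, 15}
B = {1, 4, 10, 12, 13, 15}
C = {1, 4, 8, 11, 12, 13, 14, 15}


Set A = {1, 4, 6, 12, 13, 15}
Set B = {1, 4, 10, 12, 13, 15}
Set C = {1, 4, 8, 11, 12, 13, 14, 15}
First, A ∩ B = {1, 4, 12, 13, 15}
Then, (A ∩ B) ∩ C = {1, 4, 12, 13, 15}

{1, 4, 12, 13, 15}


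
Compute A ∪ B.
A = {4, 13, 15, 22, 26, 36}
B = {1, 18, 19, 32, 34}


Set A = {4, 13, 15, 22, 26, 36}
Set B = {1, 18, 19, 32, 34}
A ∪ B includes all elements in either set.
Elements from A: {4, 13, 15, 22, 26, 36}
Elements from B not already included: {1, 18, 19, 32, 34}
A ∪ B = {1, 4, 13, 15, 18, 19, 22, 26, 32, 34, 36}

{1, 4, 13, 15, 18, 19, 22, 26, 32, 34, 36}


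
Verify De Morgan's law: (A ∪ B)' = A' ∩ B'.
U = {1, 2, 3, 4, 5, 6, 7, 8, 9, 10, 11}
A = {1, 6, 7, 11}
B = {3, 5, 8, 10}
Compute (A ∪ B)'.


U = {1, 2, 3, 4, 5, 6, 7, 8, 9, 10, 11}
A = {1, 6, 7, 11}, B = {3, 5, 8, 10}
A ∪ B = {1, 3, 5, 6, 7, 8, 10, 11}
(A ∪ B)' = U \ (A ∪ B) = {2, 4, 9}
Verification via A' ∩ B': A' = {2, 3, 4, 5, 8, 9, 10}, B' = {1, 2, 4, 6, 7, 9, 11}
A' ∩ B' = {2, 4, 9} ✓

{2, 4, 9}


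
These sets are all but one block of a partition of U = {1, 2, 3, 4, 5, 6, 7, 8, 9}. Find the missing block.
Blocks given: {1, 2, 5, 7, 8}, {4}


U = {1, 2, 3, 4, 5, 6, 7, 8, 9}
Shown blocks: {1, 2, 5, 7, 8}, {4}
A partition's blocks are pairwise disjoint and cover U, so the missing block = U \ (union of shown blocks).
Union of shown blocks: {1, 2, 4, 5, 7, 8}
Missing block = U \ (union) = {3, 6, 9}

{3, 6, 9}


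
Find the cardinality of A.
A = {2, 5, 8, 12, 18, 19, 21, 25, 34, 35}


Set A = {2, 5, 8, 12, 18, 19, 21, 25, 34, 35}
Listing elements: 2, 5, 8, 12, 18, 19, 21, 25, 34, 35
Counting: 10 elements
|A| = 10

10


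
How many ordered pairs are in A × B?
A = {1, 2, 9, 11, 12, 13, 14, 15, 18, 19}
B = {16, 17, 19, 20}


Set A = {1, 2, 9, 11, 12, 13, 14, 15, 18, 19} has 10 elements.
Set B = {16, 17, 19, 20} has 4 elements.
|A × B| = |A| × |B| = 10 × 4 = 40

40


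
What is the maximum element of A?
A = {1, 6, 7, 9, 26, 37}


Set A = {1, 6, 7, 9, 26, 37}
Elements in ascending order: 1, 6, 7, 9, 26, 37
The largest element is 37.

37


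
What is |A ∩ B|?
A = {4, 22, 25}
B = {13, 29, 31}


Set A = {4, 22, 25}
Set B = {13, 29, 31}
A ∩ B = {}
|A ∩ B| = 0

0


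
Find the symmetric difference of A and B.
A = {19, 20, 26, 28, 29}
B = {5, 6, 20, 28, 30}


Set A = {19, 20, 26, 28, 29}
Set B = {5, 6, 20, 28, 30}
A △ B = (A \ B) ∪ (B \ A)
Elements in A but not B: {19, 26, 29}
Elements in B but not A: {5, 6, 30}
A △ B = {5, 6, 19, 26, 29, 30}

{5, 6, 19, 26, 29, 30}


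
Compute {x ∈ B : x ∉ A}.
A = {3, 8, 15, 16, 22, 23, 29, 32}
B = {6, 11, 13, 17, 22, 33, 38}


Set A = {3, 8, 15, 16, 22, 23, 29, 32}
Set B = {6, 11, 13, 17, 22, 33, 38}
Check each element of B against A:
6 ∉ A (include), 11 ∉ A (include), 13 ∉ A (include), 17 ∉ A (include), 22 ∈ A, 33 ∉ A (include), 38 ∉ A (include)
Elements of B not in A: {6, 11, 13, 17, 33, 38}

{6, 11, 13, 17, 33, 38}


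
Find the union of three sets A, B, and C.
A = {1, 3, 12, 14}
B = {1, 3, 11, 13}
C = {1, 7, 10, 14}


Set A = {1, 3, 12, 14}
Set B = {1, 3, 11, 13}
Set C = {1, 7, 10, 14}
First, A ∪ B = {1, 3, 11, 12, 13, 14}
Then, (A ∪ B) ∪ C = {1, 3, 7, 10, 11, 12, 13, 14}

{1, 3, 7, 10, 11, 12, 13, 14}


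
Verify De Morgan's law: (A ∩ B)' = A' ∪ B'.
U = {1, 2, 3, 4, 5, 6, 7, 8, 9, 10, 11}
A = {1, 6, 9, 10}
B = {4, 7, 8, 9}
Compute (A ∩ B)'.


U = {1, 2, 3, 4, 5, 6, 7, 8, 9, 10, 11}
A = {1, 6, 9, 10}, B = {4, 7, 8, 9}
A ∩ B = {9}
(A ∩ B)' = U \ (A ∩ B) = {1, 2, 3, 4, 5, 6, 7, 8, 10, 11}
Verification via A' ∪ B': A' = {2, 3, 4, 5, 7, 8, 11}, B' = {1, 2, 3, 5, 6, 10, 11}
A' ∪ B' = {1, 2, 3, 4, 5, 6, 7, 8, 10, 11} ✓

{1, 2, 3, 4, 5, 6, 7, 8, 10, 11}


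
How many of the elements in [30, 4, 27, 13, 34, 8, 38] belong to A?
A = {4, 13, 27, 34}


Set A = {4, 13, 27, 34}
Candidates: [30, 4, 27, 13, 34, 8, 38]
Check each candidate:
30 ∉ A, 4 ∈ A, 27 ∈ A, 13 ∈ A, 34 ∈ A, 8 ∉ A, 38 ∉ A
Count of candidates in A: 4

4


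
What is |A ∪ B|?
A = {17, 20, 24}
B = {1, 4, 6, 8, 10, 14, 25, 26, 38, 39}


Set A = {17, 20, 24}, |A| = 3
Set B = {1, 4, 6, 8, 10, 14, 25, 26, 38, 39}, |B| = 10
A ∩ B = {}, |A ∩ B| = 0
|A ∪ B| = |A| + |B| - |A ∩ B| = 3 + 10 - 0 = 13

13
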